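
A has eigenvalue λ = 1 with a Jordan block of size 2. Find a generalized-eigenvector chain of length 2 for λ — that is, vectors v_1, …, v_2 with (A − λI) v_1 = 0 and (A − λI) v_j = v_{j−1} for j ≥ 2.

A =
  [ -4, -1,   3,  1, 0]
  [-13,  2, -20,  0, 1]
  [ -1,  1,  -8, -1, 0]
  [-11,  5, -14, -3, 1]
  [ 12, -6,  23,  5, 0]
A Jordan chain for λ = 1 of length 2:
v_1 = (0, 1, 0, 1, -1)ᵀ
v_2 = (0, 1, 0, 1, 0)ᵀ

Let N = A − (1)·I. We want v_2 with N^2 v_2 = 0 but N^1 v_2 ≠ 0; then v_{j-1} := N · v_j for j = 2, …, 2.

Pick v_2 = (0, 1, 0, 1, 0)ᵀ.
Then v_1 = N · v_2 = (0, 1, 0, 1, -1)ᵀ.

Sanity check: (A − (1)·I) v_1 = (0, 0, 0, 0, 0)ᵀ = 0. ✓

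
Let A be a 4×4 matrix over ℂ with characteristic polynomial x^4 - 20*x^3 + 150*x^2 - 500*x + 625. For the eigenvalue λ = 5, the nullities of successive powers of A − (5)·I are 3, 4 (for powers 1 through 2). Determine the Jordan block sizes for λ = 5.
Block sizes for λ = 5: [2, 1, 1]

From the dimensions of kernels of powers, the number of Jordan blocks of size at least j is d_j − d_{j−1} where d_j = dim ker(N^j) (with d_0 = 0). Computing the differences gives [3, 1].
The number of blocks of size exactly k is (#blocks of size ≥ k) − (#blocks of size ≥ k + 1), so the partition is: 2 block(s) of size 1, 1 block(s) of size 2.
In nonincreasing order the block sizes are [2, 1, 1].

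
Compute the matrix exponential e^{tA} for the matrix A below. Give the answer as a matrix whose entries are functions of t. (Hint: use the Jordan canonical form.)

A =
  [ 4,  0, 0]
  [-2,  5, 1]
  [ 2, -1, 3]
e^{tA} =
  [exp(4*t), 0, 0]
  [-2*t*exp(4*t), t*exp(4*t) + exp(4*t), t*exp(4*t)]
  [2*t*exp(4*t), -t*exp(4*t), -t*exp(4*t) + exp(4*t)]

Strategy: write A = P · J · P⁻¹ where J is a Jordan canonical form, so e^{tA} = P · e^{tJ} · P⁻¹, and e^{tJ} can be computed block-by-block.

A has Jordan form
J =
  [4, 1, 0]
  [0, 4, 0]
  [0, 0, 4]
(up to reordering of blocks).

Per-block formulas:
  For a 1×1 block at λ = 4: exp(t · [4]) = [e^(4t)].
  For a 2×2 Jordan block J_2(4): exp(t · J_2(4)) = e^(4t)·(I + t·N), where N is the 2×2 nilpotent shift.

After assembling e^{tJ} and conjugating by P, we get:

e^{tA} =
  [exp(4*t), 0, 0]
  [-2*t*exp(4*t), t*exp(4*t) + exp(4*t), t*exp(4*t)]
  [2*t*exp(4*t), -t*exp(4*t), -t*exp(4*t) + exp(4*t)]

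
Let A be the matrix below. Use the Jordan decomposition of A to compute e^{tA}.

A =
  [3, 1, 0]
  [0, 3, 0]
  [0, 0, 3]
e^{tA} =
  [exp(3*t), t*exp(3*t), 0]
  [0, exp(3*t), 0]
  [0, 0, exp(3*t)]

Strategy: write A = P · J · P⁻¹ where J is a Jordan canonical form, so e^{tA} = P · e^{tJ} · P⁻¹, and e^{tJ} can be computed block-by-block.

A has Jordan form
J =
  [3, 1, 0]
  [0, 3, 0]
  [0, 0, 3]
(up to reordering of blocks).

Per-block formulas:
  For a 2×2 Jordan block J_2(3): exp(t · J_2(3)) = e^(3t)·(I + t·N), where N is the 2×2 nilpotent shift.
  For a 1×1 block at λ = 3: exp(t · [3]) = [e^(3t)].

After assembling e^{tJ} and conjugating by P, we get:

e^{tA} =
  [exp(3*t), t*exp(3*t), 0]
  [0, exp(3*t), 0]
  [0, 0, exp(3*t)]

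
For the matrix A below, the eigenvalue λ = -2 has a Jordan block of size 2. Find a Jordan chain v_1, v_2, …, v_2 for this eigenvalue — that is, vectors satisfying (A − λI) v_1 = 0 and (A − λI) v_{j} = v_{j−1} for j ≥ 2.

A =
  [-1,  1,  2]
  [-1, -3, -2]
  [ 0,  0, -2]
A Jordan chain for λ = -2 of length 2:
v_1 = (1, -1, 0)ᵀ
v_2 = (1, 0, 0)ᵀ

Let N = A − (-2)·I. We want v_2 with N^2 v_2 = 0 but N^1 v_2 ≠ 0; then v_{j-1} := N · v_j for j = 2, …, 2.

Pick v_2 = (1, 0, 0)ᵀ.
Then v_1 = N · v_2 = (1, -1, 0)ᵀ.

Sanity check: (A − (-2)·I) v_1 = (0, 0, 0)ᵀ = 0. ✓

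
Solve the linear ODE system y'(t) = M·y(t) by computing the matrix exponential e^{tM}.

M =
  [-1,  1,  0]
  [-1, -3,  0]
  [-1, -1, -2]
e^{tM} =
  [t*exp(-2*t) + exp(-2*t), t*exp(-2*t), 0]
  [-t*exp(-2*t), -t*exp(-2*t) + exp(-2*t), 0]
  [-t*exp(-2*t), -t*exp(-2*t), exp(-2*t)]

Strategy: write M = P · J · P⁻¹ where J is a Jordan canonical form, so e^{tM} = P · e^{tJ} · P⁻¹, and e^{tJ} can be computed block-by-block.

M has Jordan form
J =
  [-2,  1,  0]
  [ 0, -2,  0]
  [ 0,  0, -2]
(up to reordering of blocks).

Per-block formulas:
  For a 1×1 block at λ = -2: exp(t · [-2]) = [e^(-2t)].
  For a 2×2 Jordan block J_2(-2): exp(t · J_2(-2)) = e^(-2t)·(I + t·N), where N is the 2×2 nilpotent shift.

After assembling e^{tJ} and conjugating by P, we get:

e^{tM} =
  [t*exp(-2*t) + exp(-2*t), t*exp(-2*t), 0]
  [-t*exp(-2*t), -t*exp(-2*t) + exp(-2*t), 0]
  [-t*exp(-2*t), -t*exp(-2*t), exp(-2*t)]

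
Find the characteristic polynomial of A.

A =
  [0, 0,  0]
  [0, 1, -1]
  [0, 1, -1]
x^3

Expanding det(x·I − A) (e.g. by cofactor expansion or by noting that A is similar to its Jordan form J, which has the same characteristic polynomial as A) gives
  χ_A(x) = x^3
which factors as x^3. The eigenvalues (with algebraic multiplicities) are λ = 0 with multiplicity 3.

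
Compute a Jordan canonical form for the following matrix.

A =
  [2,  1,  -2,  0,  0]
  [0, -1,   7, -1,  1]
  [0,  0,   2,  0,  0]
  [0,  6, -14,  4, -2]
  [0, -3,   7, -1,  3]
J_3(2) ⊕ J_1(2) ⊕ J_1(2)

The characteristic polynomial is
  det(x·I − A) = x^5 - 10*x^4 + 40*x^3 - 80*x^2 + 80*x - 32 = (x - 2)^5

Eigenvalues and multiplicities (the geometric multiplicity of λ is n − rank(A − λI), which equals the number of Jordan blocks for λ):
  λ = 2: algebraic multiplicity = 5, geometric multiplicity = 3

Determining the block sizes for each eigenvalue:
  λ = 2: with am = 5 and gm = 3, the partition is not yet determined (e.g. several partitions of 5 into 3 parts exist). Let N = A − (2)·I. Computing rank(N^1) = 2, rank(N^2) = 1, rank(N^3) = 0; the number of blocks of size ≥ j is rank(N^{j−1}) − rank(N^j), giving [3, 1, 1]. So we have 1 block(s) of size 3, 2 block(s) of size 1 → block sizes [3, 1, 1]

Assembling the blocks gives a Jordan form
J =
  [2, 1, 0, 0, 0]
  [0, 2, 1, 0, 0]
  [0, 0, 2, 0, 0]
  [0, 0, 0, 2, 0]
  [0, 0, 0, 0, 2]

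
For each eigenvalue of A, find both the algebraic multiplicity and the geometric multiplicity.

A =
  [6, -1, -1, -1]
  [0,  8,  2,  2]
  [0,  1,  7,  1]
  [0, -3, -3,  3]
λ = 6: alg = 4, geom = 3

Step 1 — factor the characteristic polynomial to read off the algebraic multiplicities:
  χ_A(x) = (x - 6)^4

Step 2 — compute geometric multiplicities via the rank-nullity identity g(λ) = n − rank(A − λI):
  rank(A − (6)·I) = 1, so dim ker(A − (6)·I) = n − 1 = 3

Summary:
  λ = 6: algebraic multiplicity = 4, geometric multiplicity = 3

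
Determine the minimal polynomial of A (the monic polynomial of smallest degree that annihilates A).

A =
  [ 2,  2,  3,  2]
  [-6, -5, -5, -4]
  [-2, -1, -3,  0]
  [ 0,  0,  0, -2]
x^3 + 6*x^2 + 12*x + 8

The characteristic polynomial is χ_A(x) = (x + 2)^4, so the eigenvalues are known. The minimal polynomial is
  m_A(x) = Π_λ (x − λ)^{k_λ}
where k_λ is the size of the *largest* Jordan block for λ (equivalently, the smallest k with (A − λI)^k v = 0 for every generalised eigenvector v of λ).

  λ = -2: largest Jordan block has size 3, contributing (x + 2)^3

So m_A(x) = (x + 2)^3 = x^3 + 6*x^2 + 12*x + 8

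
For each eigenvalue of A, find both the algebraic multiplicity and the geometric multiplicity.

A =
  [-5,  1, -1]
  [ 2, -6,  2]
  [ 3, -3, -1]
λ = -4: alg = 3, geom = 2

Step 1 — factor the characteristic polynomial to read off the algebraic multiplicities:
  χ_A(x) = (x + 4)^3

Step 2 — compute geometric multiplicities via the rank-nullity identity g(λ) = n − rank(A − λI):
  rank(A − (-4)·I) = 1, so dim ker(A − (-4)·I) = n − 1 = 2

Summary:
  λ = -4: algebraic multiplicity = 3, geometric multiplicity = 2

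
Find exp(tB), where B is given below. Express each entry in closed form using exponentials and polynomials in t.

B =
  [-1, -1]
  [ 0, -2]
e^{tB} =
  [exp(-t), -exp(-t) + exp(-2*t)]
  [0, exp(-2*t)]

Strategy: write B = P · J · P⁻¹ where J is a Jordan canonical form, so e^{tB} = P · e^{tJ} · P⁻¹, and e^{tJ} can be computed block-by-block.

B has Jordan form
J =
  [-2,  0]
  [ 0, -1]
(up to reordering of blocks).

Per-block formulas:
  For a 1×1 block at λ = -2: exp(t · [-2]) = [e^(-2t)].
  For a 1×1 block at λ = -1: exp(t · [-1]) = [e^(-1t)].

After assembling e^{tJ} and conjugating by P, we get:

e^{tB} =
  [exp(-t), -exp(-t) + exp(-2*t)]
  [0, exp(-2*t)]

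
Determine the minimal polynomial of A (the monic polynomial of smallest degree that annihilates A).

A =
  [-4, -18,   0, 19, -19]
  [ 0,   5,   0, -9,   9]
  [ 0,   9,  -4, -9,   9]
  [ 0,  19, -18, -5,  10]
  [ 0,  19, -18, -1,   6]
x^4 - 2*x^3 - 39*x^2 + 40*x + 400

The characteristic polynomial is χ_A(x) = (x - 5)^2*(x + 4)^3, so the eigenvalues are known. The minimal polynomial is
  m_A(x) = Π_λ (x − λ)^{k_λ}
where k_λ is the size of the *largest* Jordan block for λ (equivalently, the smallest k with (A − λI)^k v = 0 for every generalised eigenvector v of λ).

  λ = -4: largest Jordan block has size 2, contributing (x + 4)^2
  λ = 5: largest Jordan block has size 2, contributing (x − 5)^2

So m_A(x) = (x - 5)^2*(x + 4)^2 = x^4 - 2*x^3 - 39*x^2 + 40*x + 400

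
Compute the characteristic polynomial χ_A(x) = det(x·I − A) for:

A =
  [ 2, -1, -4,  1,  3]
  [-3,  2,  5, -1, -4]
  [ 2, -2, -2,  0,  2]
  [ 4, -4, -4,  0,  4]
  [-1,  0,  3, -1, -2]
x^5

Expanding det(x·I − A) (e.g. by cofactor expansion or by noting that A is similar to its Jordan form J, which has the same characteristic polynomial as A) gives
  χ_A(x) = x^5
which factors as x^5. The eigenvalues (with algebraic multiplicities) are λ = 0 with multiplicity 5.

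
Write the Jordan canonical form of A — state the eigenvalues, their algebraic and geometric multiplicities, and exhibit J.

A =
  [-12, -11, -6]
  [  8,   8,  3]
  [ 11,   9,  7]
J_3(1)

The characteristic polynomial is
  det(x·I − A) = x^3 - 3*x^2 + 3*x - 1 = (x - 1)^3

Eigenvalues and multiplicities (the geometric multiplicity of λ is n − rank(A − λI), which equals the number of Jordan blocks for λ):
  λ = 1: algebraic multiplicity = 3, geometric multiplicity = 1

Determining the block sizes for each eigenvalue:
  λ = 1: one block (gm = 1), so the single block has size am = 3 → block sizes [3]

Assembling the blocks gives a Jordan form
J =
  [1, 1, 0]
  [0, 1, 1]
  [0, 0, 1]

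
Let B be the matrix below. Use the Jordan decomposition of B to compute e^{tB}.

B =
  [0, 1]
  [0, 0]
e^{tB} =
  [1, t]
  [0, 1]

Strategy: write B = P · J · P⁻¹ where J is a Jordan canonical form, so e^{tB} = P · e^{tJ} · P⁻¹, and e^{tJ} can be computed block-by-block.

B has Jordan form
J =
  [0, 1]
  [0, 0]
(up to reordering of blocks).

Per-block formulas:
  For a 2×2 Jordan block J_2(0): exp(t · J_2(0)) = e^(0t)·(I + t·N), where N is the 2×2 nilpotent shift.

After assembling e^{tJ} and conjugating by P, we get:

e^{tB} =
  [1, t]
  [0, 1]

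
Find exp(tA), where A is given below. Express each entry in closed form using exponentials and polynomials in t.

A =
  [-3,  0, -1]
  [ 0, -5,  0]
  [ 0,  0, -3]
e^{tA} =
  [exp(-3*t), 0, -t*exp(-3*t)]
  [0, exp(-5*t), 0]
  [0, 0, exp(-3*t)]

Strategy: write A = P · J · P⁻¹ where J is a Jordan canonical form, so e^{tA} = P · e^{tJ} · P⁻¹, and e^{tJ} can be computed block-by-block.

A has Jordan form
J =
  [-5,  0,  0]
  [ 0, -3,  1]
  [ 0,  0, -3]
(up to reordering of blocks).

Per-block formulas:
  For a 2×2 Jordan block J_2(-3): exp(t · J_2(-3)) = e^(-3t)·(I + t·N), where N is the 2×2 nilpotent shift.
  For a 1×1 block at λ = -5: exp(t · [-5]) = [e^(-5t)].

After assembling e^{tJ} and conjugating by P, we get:

e^{tA} =
  [exp(-3*t), 0, -t*exp(-3*t)]
  [0, exp(-5*t), 0]
  [0, 0, exp(-3*t)]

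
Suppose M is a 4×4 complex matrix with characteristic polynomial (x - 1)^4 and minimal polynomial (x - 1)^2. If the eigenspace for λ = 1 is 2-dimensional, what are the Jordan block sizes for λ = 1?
Block sizes for λ = 1: [2, 2]

Step 1 — from the characteristic polynomial, algebraic multiplicity of λ = 1 is 4. From dim ker(M − (1)·I) = 2, there are exactly 2 Jordan blocks for λ = 1.
Step 2 — from the minimal polynomial, the factor (x − 1)^2 tells us the largest block for λ = 1 has size 2.
Step 3 — with total size 4, 2 blocks, and largest block 2, the block sizes (in nonincreasing order) are [2, 2].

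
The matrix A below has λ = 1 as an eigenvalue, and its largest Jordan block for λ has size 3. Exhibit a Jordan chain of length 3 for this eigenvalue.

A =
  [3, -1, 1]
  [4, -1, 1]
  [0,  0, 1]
A Jordan chain for λ = 1 of length 3:
v_1 = (1, 2, 0)ᵀ
v_2 = (1, 1, 0)ᵀ
v_3 = (0, 0, 1)ᵀ

Let N = A − (1)·I. We want v_3 with N^3 v_3 = 0 but N^2 v_3 ≠ 0; then v_{j-1} := N · v_j for j = 3, …, 2.

Pick v_3 = (0, 0, 1)ᵀ.
Then v_2 = N · v_3 = (1, 1, 0)ᵀ.
Then v_1 = N · v_2 = (1, 2, 0)ᵀ.

Sanity check: (A − (1)·I) v_1 = (0, 0, 0)ᵀ = 0. ✓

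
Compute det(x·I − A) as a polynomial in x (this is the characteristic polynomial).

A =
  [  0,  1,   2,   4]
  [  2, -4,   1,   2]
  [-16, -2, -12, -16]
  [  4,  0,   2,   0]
x^4 + 16*x^3 + 96*x^2 + 256*x + 256

Expanding det(x·I − A) (e.g. by cofactor expansion or by noting that A is similar to its Jordan form J, which has the same characteristic polynomial as A) gives
  χ_A(x) = x^4 + 16*x^3 + 96*x^2 + 256*x + 256
which factors as (x + 4)^4. The eigenvalues (with algebraic multiplicities) are λ = -4 with multiplicity 4.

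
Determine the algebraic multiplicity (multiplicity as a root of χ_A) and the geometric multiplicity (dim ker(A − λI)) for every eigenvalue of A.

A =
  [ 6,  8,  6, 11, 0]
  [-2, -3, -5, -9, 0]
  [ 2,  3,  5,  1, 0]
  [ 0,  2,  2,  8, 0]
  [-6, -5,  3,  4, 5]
λ = 4: alg = 4, geom = 2; λ = 5: alg = 1, geom = 1

Step 1 — factor the characteristic polynomial to read off the algebraic multiplicities:
  χ_A(x) = (x - 5)*(x - 4)^4

Step 2 — compute geometric multiplicities via the rank-nullity identity g(λ) = n − rank(A − λI):
  rank(A − (4)·I) = 3, so dim ker(A − (4)·I) = n − 3 = 2
  rank(A − (5)·I) = 4, so dim ker(A − (5)·I) = n − 4 = 1

Summary:
  λ = 4: algebraic multiplicity = 4, geometric multiplicity = 2
  λ = 5: algebraic multiplicity = 1, geometric multiplicity = 1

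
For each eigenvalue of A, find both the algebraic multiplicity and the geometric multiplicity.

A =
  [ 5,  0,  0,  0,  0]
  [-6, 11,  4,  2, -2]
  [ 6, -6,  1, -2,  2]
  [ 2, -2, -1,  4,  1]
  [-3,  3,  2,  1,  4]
λ = 5: alg = 5, geom = 3

Step 1 — factor the characteristic polynomial to read off the algebraic multiplicities:
  χ_A(x) = (x - 5)^5

Step 2 — compute geometric multiplicities via the rank-nullity identity g(λ) = n − rank(A − λI):
  rank(A − (5)·I) = 2, so dim ker(A − (5)·I) = n − 2 = 3

Summary:
  λ = 5: algebraic multiplicity = 5, geometric multiplicity = 3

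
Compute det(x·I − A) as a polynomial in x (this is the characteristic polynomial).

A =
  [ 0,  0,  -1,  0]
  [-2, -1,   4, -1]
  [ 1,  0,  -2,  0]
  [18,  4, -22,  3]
x^4 - 2*x^2 + 1

Expanding det(x·I − A) (e.g. by cofactor expansion or by noting that A is similar to its Jordan form J, which has the same characteristic polynomial as A) gives
  χ_A(x) = x^4 - 2*x^2 + 1
which factors as (x - 1)^2*(x + 1)^2. The eigenvalues (with algebraic multiplicities) are λ = -1 with multiplicity 2, λ = 1 with multiplicity 2.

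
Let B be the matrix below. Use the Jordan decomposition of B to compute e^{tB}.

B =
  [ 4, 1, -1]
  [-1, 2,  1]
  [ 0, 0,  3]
e^{tB} =
  [t*exp(3*t) + exp(3*t), t*exp(3*t), -t*exp(3*t)]
  [-t*exp(3*t), -t*exp(3*t) + exp(3*t), t*exp(3*t)]
  [0, 0, exp(3*t)]

Strategy: write B = P · J · P⁻¹ where J is a Jordan canonical form, so e^{tB} = P · e^{tJ} · P⁻¹, and e^{tJ} can be computed block-by-block.

B has Jordan form
J =
  [3, 1, 0]
  [0, 3, 0]
  [0, 0, 3]
(up to reordering of blocks).

Per-block formulas:
  For a 2×2 Jordan block J_2(3): exp(t · J_2(3)) = e^(3t)·(I + t·N), where N is the 2×2 nilpotent shift.
  For a 1×1 block at λ = 3: exp(t · [3]) = [e^(3t)].

After assembling e^{tJ} and conjugating by P, we get:

e^{tB} =
  [t*exp(3*t) + exp(3*t), t*exp(3*t), -t*exp(3*t)]
  [-t*exp(3*t), -t*exp(3*t) + exp(3*t), t*exp(3*t)]
  [0, 0, exp(3*t)]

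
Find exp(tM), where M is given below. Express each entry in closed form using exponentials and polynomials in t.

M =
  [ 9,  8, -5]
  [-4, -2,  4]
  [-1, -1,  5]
e^{tM} =
  [-t^2*exp(4*t) + 5*t*exp(4*t) + exp(4*t), -3*t^2*exp(4*t)/2 + 8*t*exp(4*t), t^2*exp(4*t) - 5*t*exp(4*t)]
  [-4*t*exp(4*t), -6*t*exp(4*t) + exp(4*t), 4*t*exp(4*t)]
  [-t^2*exp(4*t) - t*exp(4*t), -3*t^2*exp(4*t)/2 - t*exp(4*t), t^2*exp(4*t) + t*exp(4*t) + exp(4*t)]

Strategy: write M = P · J · P⁻¹ where J is a Jordan canonical form, so e^{tM} = P · e^{tJ} · P⁻¹, and e^{tJ} can be computed block-by-block.

M has Jordan form
J =
  [4, 1, 0]
  [0, 4, 1]
  [0, 0, 4]
(up to reordering of blocks).

Per-block formulas:
  For a 3×3 Jordan block J_3(4): exp(t · J_3(4)) = e^(4t)·(I + t·N + (t^2/2)·N^2), where N is the 3×3 nilpotent shift.

After assembling e^{tJ} and conjugating by P, we get:

e^{tM} =
  [-t^2*exp(4*t) + 5*t*exp(4*t) + exp(4*t), -3*t^2*exp(4*t)/2 + 8*t*exp(4*t), t^2*exp(4*t) - 5*t*exp(4*t)]
  [-4*t*exp(4*t), -6*t*exp(4*t) + exp(4*t), 4*t*exp(4*t)]
  [-t^2*exp(4*t) - t*exp(4*t), -3*t^2*exp(4*t)/2 - t*exp(4*t), t^2*exp(4*t) + t*exp(4*t) + exp(4*t)]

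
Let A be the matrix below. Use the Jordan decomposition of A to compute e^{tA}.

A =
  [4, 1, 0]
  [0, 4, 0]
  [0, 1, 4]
e^{tA} =
  [exp(4*t), t*exp(4*t), 0]
  [0, exp(4*t), 0]
  [0, t*exp(4*t), exp(4*t)]

Strategy: write A = P · J · P⁻¹ where J is a Jordan canonical form, so e^{tA} = P · e^{tJ} · P⁻¹, and e^{tJ} can be computed block-by-block.

A has Jordan form
J =
  [4, 1, 0]
  [0, 4, 0]
  [0, 0, 4]
(up to reordering of blocks).

Per-block formulas:
  For a 2×2 Jordan block J_2(4): exp(t · J_2(4)) = e^(4t)·(I + t·N), where N is the 2×2 nilpotent shift.
  For a 1×1 block at λ = 4: exp(t · [4]) = [e^(4t)].

After assembling e^{tJ} and conjugating by P, we get:

e^{tA} =
  [exp(4*t), t*exp(4*t), 0]
  [0, exp(4*t), 0]
  [0, t*exp(4*t), exp(4*t)]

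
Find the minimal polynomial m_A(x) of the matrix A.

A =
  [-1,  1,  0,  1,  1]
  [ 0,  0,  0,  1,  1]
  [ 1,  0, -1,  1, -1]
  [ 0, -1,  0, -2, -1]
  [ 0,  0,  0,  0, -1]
x^2 + 2*x + 1

The characteristic polynomial is χ_A(x) = (x + 1)^5, so the eigenvalues are known. The minimal polynomial is
  m_A(x) = Π_λ (x − λ)^{k_λ}
where k_λ is the size of the *largest* Jordan block for λ (equivalently, the smallest k with (A − λI)^k v = 0 for every generalised eigenvector v of λ).

  λ = -1: largest Jordan block has size 2, contributing (x + 1)^2

So m_A(x) = (x + 1)^2 = x^2 + 2*x + 1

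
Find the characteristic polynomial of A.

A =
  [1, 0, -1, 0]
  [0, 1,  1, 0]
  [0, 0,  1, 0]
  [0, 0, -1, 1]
x^4 - 4*x^3 + 6*x^2 - 4*x + 1

Expanding det(x·I − A) (e.g. by cofactor expansion or by noting that A is similar to its Jordan form J, which has the same characteristic polynomial as A) gives
  χ_A(x) = x^4 - 4*x^3 + 6*x^2 - 4*x + 1
which factors as (x - 1)^4. The eigenvalues (with algebraic multiplicities) are λ = 1 with multiplicity 4.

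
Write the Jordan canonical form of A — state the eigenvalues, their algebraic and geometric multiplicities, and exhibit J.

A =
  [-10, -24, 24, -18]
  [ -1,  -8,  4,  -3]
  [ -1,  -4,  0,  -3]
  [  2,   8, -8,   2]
J_2(-4) ⊕ J_1(-4) ⊕ J_1(-4)

The characteristic polynomial is
  det(x·I − A) = x^4 + 16*x^3 + 96*x^2 + 256*x + 256 = (x + 4)^4

Eigenvalues and multiplicities (the geometric multiplicity of λ is n − rank(A − λI), which equals the number of Jordan blocks for λ):
  λ = -4: algebraic multiplicity = 4, geometric multiplicity = 3

Determining the block sizes for each eigenvalue:
  λ = -4: 3 blocks summing to 4 forces exactly one block of size 2 and the rest size 1 → block sizes [2, 1, 1]

Assembling the blocks gives a Jordan form
J =
  [-4,  1,  0,  0]
  [ 0, -4,  0,  0]
  [ 0,  0, -4,  0]
  [ 0,  0,  0, -4]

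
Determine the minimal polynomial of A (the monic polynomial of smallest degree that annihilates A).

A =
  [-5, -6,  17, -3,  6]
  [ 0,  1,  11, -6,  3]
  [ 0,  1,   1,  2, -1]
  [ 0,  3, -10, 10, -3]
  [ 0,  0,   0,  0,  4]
x^4 - 7*x^3 - 12*x^2 + 176*x - 320

The characteristic polynomial is χ_A(x) = (x - 4)^4*(x + 5), so the eigenvalues are known. The minimal polynomial is
  m_A(x) = Π_λ (x − λ)^{k_λ}
where k_λ is the size of the *largest* Jordan block for λ (equivalently, the smallest k with (A − λI)^k v = 0 for every generalised eigenvector v of λ).

  λ = -5: largest Jordan block has size 1, contributing (x + 5)
  λ = 4: largest Jordan block has size 3, contributing (x − 4)^3

So m_A(x) = (x - 4)^3*(x + 5) = x^4 - 7*x^3 - 12*x^2 + 176*x - 320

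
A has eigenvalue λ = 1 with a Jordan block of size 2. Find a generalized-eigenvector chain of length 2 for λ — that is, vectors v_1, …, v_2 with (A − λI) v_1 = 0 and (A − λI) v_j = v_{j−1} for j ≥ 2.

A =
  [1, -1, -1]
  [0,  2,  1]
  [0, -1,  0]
A Jordan chain for λ = 1 of length 2:
v_1 = (-1, 1, -1)ᵀ
v_2 = (0, 1, 0)ᵀ

Let N = A − (1)·I. We want v_2 with N^2 v_2 = 0 but N^1 v_2 ≠ 0; then v_{j-1} := N · v_j for j = 2, …, 2.

Pick v_2 = (0, 1, 0)ᵀ.
Then v_1 = N · v_2 = (-1, 1, -1)ᵀ.

Sanity check: (A − (1)·I) v_1 = (0, 0, 0)ᵀ = 0. ✓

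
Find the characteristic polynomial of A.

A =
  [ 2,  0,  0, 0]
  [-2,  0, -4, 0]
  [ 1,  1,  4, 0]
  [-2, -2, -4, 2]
x^4 - 8*x^3 + 24*x^2 - 32*x + 16

Expanding det(x·I − A) (e.g. by cofactor expansion or by noting that A is similar to its Jordan form J, which has the same characteristic polynomial as A) gives
  χ_A(x) = x^4 - 8*x^3 + 24*x^2 - 32*x + 16
which factors as (x - 2)^4. The eigenvalues (with algebraic multiplicities) are λ = 2 with multiplicity 4.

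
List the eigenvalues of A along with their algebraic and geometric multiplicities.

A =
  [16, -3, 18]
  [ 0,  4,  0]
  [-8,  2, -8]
λ = 4: alg = 3, geom = 2

Step 1 — factor the characteristic polynomial to read off the algebraic multiplicities:
  χ_A(x) = (x - 4)^3

Step 2 — compute geometric multiplicities via the rank-nullity identity g(λ) = n − rank(A − λI):
  rank(A − (4)·I) = 1, so dim ker(A − (4)·I) = n − 1 = 2

Summary:
  λ = 4: algebraic multiplicity = 3, geometric multiplicity = 2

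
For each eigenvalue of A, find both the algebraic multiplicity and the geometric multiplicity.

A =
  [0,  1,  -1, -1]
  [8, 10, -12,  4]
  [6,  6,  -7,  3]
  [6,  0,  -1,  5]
λ = 2: alg = 4, geom = 2

Step 1 — factor the characteristic polynomial to read off the algebraic multiplicities:
  χ_A(x) = (x - 2)^4

Step 2 — compute geometric multiplicities via the rank-nullity identity g(λ) = n − rank(A − λI):
  rank(A − (2)·I) = 2, so dim ker(A − (2)·I) = n − 2 = 2

Summary:
  λ = 2: algebraic multiplicity = 4, geometric multiplicity = 2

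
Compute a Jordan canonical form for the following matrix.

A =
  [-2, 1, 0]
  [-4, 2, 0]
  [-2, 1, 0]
J_2(0) ⊕ J_1(0)

The characteristic polynomial is
  det(x·I − A) = x^3

Eigenvalues and multiplicities (the geometric multiplicity of λ is n − rank(A − λI), which equals the number of Jordan blocks for λ):
  λ = 0: algebraic multiplicity = 3, geometric multiplicity = 2

Determining the block sizes for each eigenvalue:
  λ = 0: 2 blocks summing to 3 forces exactly one block of size 2 and the rest size 1 → block sizes [2, 1]

Assembling the blocks gives a Jordan form
J =
  [0, 1, 0]
  [0, 0, 0]
  [0, 0, 0]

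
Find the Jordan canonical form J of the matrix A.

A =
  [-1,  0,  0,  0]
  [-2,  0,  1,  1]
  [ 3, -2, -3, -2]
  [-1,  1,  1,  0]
J_2(-1) ⊕ J_2(-1)

The characteristic polynomial is
  det(x·I − A) = x^4 + 4*x^3 + 6*x^2 + 4*x + 1 = (x + 1)^4

Eigenvalues and multiplicities (the geometric multiplicity of λ is n − rank(A − λI), which equals the number of Jordan blocks for λ):
  λ = -1: algebraic multiplicity = 4, geometric multiplicity = 2

Determining the block sizes for each eigenvalue:
  λ = -1: with am = 4 and gm = 2, the partition is not yet determined (e.g. several partitions of 4 into 2 parts exist). Let N = A − (-1)·I. Computing rank(N^1) = 2, rank(N^2) = 0; the number of blocks of size ≥ j is rank(N^{j−1}) − rank(N^j), giving [2, 2]. So we have 2 block(s) of size 2 → block sizes [2, 2]

Assembling the blocks gives a Jordan form
J =
  [-1,  1,  0,  0]
  [ 0, -1,  0,  0]
  [ 0,  0, -1,  1]
  [ 0,  0,  0, -1]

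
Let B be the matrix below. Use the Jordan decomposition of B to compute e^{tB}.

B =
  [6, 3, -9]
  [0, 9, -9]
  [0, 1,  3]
e^{tB} =
  [exp(6*t), 3*t*exp(6*t), -9*t*exp(6*t)]
  [0, 3*t*exp(6*t) + exp(6*t), -9*t*exp(6*t)]
  [0, t*exp(6*t), -3*t*exp(6*t) + exp(6*t)]

Strategy: write B = P · J · P⁻¹ where J is a Jordan canonical form, so e^{tB} = P · e^{tJ} · P⁻¹, and e^{tJ} can be computed block-by-block.

B has Jordan form
J =
  [6, 1, 0]
  [0, 6, 0]
  [0, 0, 6]
(up to reordering of blocks).

Per-block formulas:
  For a 1×1 block at λ = 6: exp(t · [6]) = [e^(6t)].
  For a 2×2 Jordan block J_2(6): exp(t · J_2(6)) = e^(6t)·(I + t·N), where N is the 2×2 nilpotent shift.

After assembling e^{tJ} and conjugating by P, we get:

e^{tB} =
  [exp(6*t), 3*t*exp(6*t), -9*t*exp(6*t)]
  [0, 3*t*exp(6*t) + exp(6*t), -9*t*exp(6*t)]
  [0, t*exp(6*t), -3*t*exp(6*t) + exp(6*t)]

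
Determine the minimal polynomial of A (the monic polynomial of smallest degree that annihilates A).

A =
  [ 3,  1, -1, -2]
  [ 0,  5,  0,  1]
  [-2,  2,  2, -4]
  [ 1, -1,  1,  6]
x^3 - 12*x^2 + 48*x - 64

The characteristic polynomial is χ_A(x) = (x - 4)^4, so the eigenvalues are known. The minimal polynomial is
  m_A(x) = Π_λ (x − λ)^{k_λ}
where k_λ is the size of the *largest* Jordan block for λ (equivalently, the smallest k with (A − λI)^k v = 0 for every generalised eigenvector v of λ).

  λ = 4: largest Jordan block has size 3, contributing (x − 4)^3

So m_A(x) = (x - 4)^3 = x^3 - 12*x^2 + 48*x - 64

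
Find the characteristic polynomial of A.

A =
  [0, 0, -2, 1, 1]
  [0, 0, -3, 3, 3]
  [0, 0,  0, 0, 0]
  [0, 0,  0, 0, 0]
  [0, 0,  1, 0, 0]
x^5

Expanding det(x·I − A) (e.g. by cofactor expansion or by noting that A is similar to its Jordan form J, which has the same characteristic polynomial as A) gives
  χ_A(x) = x^5
which factors as x^5. The eigenvalues (with algebraic multiplicities) are λ = 0 with multiplicity 5.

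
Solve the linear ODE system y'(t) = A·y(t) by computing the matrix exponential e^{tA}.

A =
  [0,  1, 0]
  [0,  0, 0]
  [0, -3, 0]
e^{tA} =
  [1, t, 0]
  [0, 1, 0]
  [0, -3*t, 1]

Strategy: write A = P · J · P⁻¹ where J is a Jordan canonical form, so e^{tA} = P · e^{tJ} · P⁻¹, and e^{tJ} can be computed block-by-block.

A has Jordan form
J =
  [0, 1, 0]
  [0, 0, 0]
  [0, 0, 0]
(up to reordering of blocks).

Per-block formulas:
  For a 2×2 Jordan block J_2(0): exp(t · J_2(0)) = e^(0t)·(I + t·N), where N is the 2×2 nilpotent shift.
  For a 1×1 block at λ = 0: exp(t · [0]) = [e^(0t)].

After assembling e^{tJ} and conjugating by P, we get:

e^{tA} =
  [1, t, 0]
  [0, 1, 0]
  [0, -3*t, 1]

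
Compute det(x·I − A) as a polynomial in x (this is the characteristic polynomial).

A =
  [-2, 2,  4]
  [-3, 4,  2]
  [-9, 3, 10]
x^3 - 12*x^2 + 48*x - 64

Expanding det(x·I − A) (e.g. by cofactor expansion or by noting that A is similar to its Jordan form J, which has the same characteristic polynomial as A) gives
  χ_A(x) = x^3 - 12*x^2 + 48*x - 64
which factors as (x - 4)^3. The eigenvalues (with algebraic multiplicities) are λ = 4 with multiplicity 3.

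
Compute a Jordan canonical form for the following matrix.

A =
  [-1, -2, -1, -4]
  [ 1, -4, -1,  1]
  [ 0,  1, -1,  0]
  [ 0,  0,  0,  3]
J_3(-2) ⊕ J_1(3)

The characteristic polynomial is
  det(x·I − A) = x^4 + 3*x^3 - 6*x^2 - 28*x - 24 = (x - 3)*(x + 2)^3

Eigenvalues and multiplicities (the geometric multiplicity of λ is n − rank(A − λI), which equals the number of Jordan blocks for λ):
  λ = -2: algebraic multiplicity = 3, geometric multiplicity = 1
  λ = 3: algebraic multiplicity = 1, geometric multiplicity = 1

Determining the block sizes for each eigenvalue:
  λ = -2: one block (gm = 1), so the single block has size am = 3 → block sizes [3]
  λ = 3: one block (gm = 1), so the single block has size am = 1 → block sizes [1]

Assembling the blocks gives a Jordan form
J =
  [-2,  1,  0, 0]
  [ 0, -2,  1, 0]
  [ 0,  0, -2, 0]
  [ 0,  0,  0, 3]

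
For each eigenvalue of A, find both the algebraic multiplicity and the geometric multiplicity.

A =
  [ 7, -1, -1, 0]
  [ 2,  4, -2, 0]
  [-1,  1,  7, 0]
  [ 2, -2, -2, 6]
λ = 6: alg = 4, geom = 3

Step 1 — factor the characteristic polynomial to read off the algebraic multiplicities:
  χ_A(x) = (x - 6)^4

Step 2 — compute geometric multiplicities via the rank-nullity identity g(λ) = n − rank(A − λI):
  rank(A − (6)·I) = 1, so dim ker(A − (6)·I) = n − 1 = 3

Summary:
  λ = 6: algebraic multiplicity = 4, geometric multiplicity = 3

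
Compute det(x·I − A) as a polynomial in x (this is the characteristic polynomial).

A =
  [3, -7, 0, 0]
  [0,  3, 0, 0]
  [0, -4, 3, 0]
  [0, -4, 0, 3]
x^4 - 12*x^3 + 54*x^2 - 108*x + 81

Expanding det(x·I − A) (e.g. by cofactor expansion or by noting that A is similar to its Jordan form J, which has the same characteristic polynomial as A) gives
  χ_A(x) = x^4 - 12*x^3 + 54*x^2 - 108*x + 81
which factors as (x - 3)^4. The eigenvalues (with algebraic multiplicities) are λ = 3 with multiplicity 4.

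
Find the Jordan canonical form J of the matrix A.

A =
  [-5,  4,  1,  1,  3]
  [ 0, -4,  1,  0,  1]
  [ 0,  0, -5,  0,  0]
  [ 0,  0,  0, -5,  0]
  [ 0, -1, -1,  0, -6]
J_3(-5) ⊕ J_1(-5) ⊕ J_1(-5)

The characteristic polynomial is
  det(x·I − A) = x^5 + 25*x^4 + 250*x^3 + 1250*x^2 + 3125*x + 3125 = (x + 5)^5

Eigenvalues and multiplicities (the geometric multiplicity of λ is n − rank(A − λI), which equals the number of Jordan blocks for λ):
  λ = -5: algebraic multiplicity = 5, geometric multiplicity = 3

Determining the block sizes for each eigenvalue:
  λ = -5: with am = 5 and gm = 3, the partition is not yet determined (e.g. several partitions of 5 into 3 parts exist). Let N = A − (-5)·I. Computing rank(N^1) = 2, rank(N^2) = 1, rank(N^3) = 0; the number of blocks of size ≥ j is rank(N^{j−1}) − rank(N^j), giving [3, 1, 1]. So we have 1 block(s) of size 3, 2 block(s) of size 1 → block sizes [3, 1, 1]

Assembling the blocks gives a Jordan form
J =
  [-5,  1,  0,  0,  0]
  [ 0, -5,  1,  0,  0]
  [ 0,  0, -5,  0,  0]
  [ 0,  0,  0, -5,  0]
  [ 0,  0,  0,  0, -5]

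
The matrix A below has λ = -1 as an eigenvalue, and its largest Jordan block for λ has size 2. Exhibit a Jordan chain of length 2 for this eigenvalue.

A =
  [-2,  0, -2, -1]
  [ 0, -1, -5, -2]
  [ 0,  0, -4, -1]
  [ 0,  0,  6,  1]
A Jordan chain for λ = -1 of length 2:
v_1 = (0, 1, 0, 0)ᵀ
v_2 = (1, 0, 1, -3)ᵀ

Let N = A − (-1)·I. We want v_2 with N^2 v_2 = 0 but N^1 v_2 ≠ 0; then v_{j-1} := N · v_j for j = 2, …, 2.

Pick v_2 = (1, 0, 1, -3)ᵀ.
Then v_1 = N · v_2 = (0, 1, 0, 0)ᵀ.

Sanity check: (A − (-1)·I) v_1 = (0, 0, 0, 0)ᵀ = 0. ✓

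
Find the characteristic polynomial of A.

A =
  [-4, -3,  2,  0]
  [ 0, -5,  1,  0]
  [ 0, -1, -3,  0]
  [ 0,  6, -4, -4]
x^4 + 16*x^3 + 96*x^2 + 256*x + 256

Expanding det(x·I − A) (e.g. by cofactor expansion or by noting that A is similar to its Jordan form J, which has the same characteristic polynomial as A) gives
  χ_A(x) = x^4 + 16*x^3 + 96*x^2 + 256*x + 256
which factors as (x + 4)^4. The eigenvalues (with algebraic multiplicities) are λ = -4 with multiplicity 4.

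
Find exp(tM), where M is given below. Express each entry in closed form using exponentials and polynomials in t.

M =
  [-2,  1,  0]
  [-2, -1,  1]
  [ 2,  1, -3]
e^{tM} =
  [-t^2*exp(-2*t) + exp(-2*t), t^2*exp(-2*t)/2 + t*exp(-2*t), t^2*exp(-2*t)/2]
  [-2*t*exp(-2*t), t*exp(-2*t) + exp(-2*t), t*exp(-2*t)]
  [-2*t^2*exp(-2*t) + 2*t*exp(-2*t), t^2*exp(-2*t) + t*exp(-2*t), t^2*exp(-2*t) - t*exp(-2*t) + exp(-2*t)]

Strategy: write M = P · J · P⁻¹ where J is a Jordan canonical form, so e^{tM} = P · e^{tJ} · P⁻¹, and e^{tJ} can be computed block-by-block.

M has Jordan form
J =
  [-2,  1,  0]
  [ 0, -2,  1]
  [ 0,  0, -2]
(up to reordering of blocks).

Per-block formulas:
  For a 3×3 Jordan block J_3(-2): exp(t · J_3(-2)) = e^(-2t)·(I + t·N + (t^2/2)·N^2), where N is the 3×3 nilpotent shift.

After assembling e^{tJ} and conjugating by P, we get:

e^{tM} =
  [-t^2*exp(-2*t) + exp(-2*t), t^2*exp(-2*t)/2 + t*exp(-2*t), t^2*exp(-2*t)/2]
  [-2*t*exp(-2*t), t*exp(-2*t) + exp(-2*t), t*exp(-2*t)]
  [-2*t^2*exp(-2*t) + 2*t*exp(-2*t), t^2*exp(-2*t) + t*exp(-2*t), t^2*exp(-2*t) - t*exp(-2*t) + exp(-2*t)]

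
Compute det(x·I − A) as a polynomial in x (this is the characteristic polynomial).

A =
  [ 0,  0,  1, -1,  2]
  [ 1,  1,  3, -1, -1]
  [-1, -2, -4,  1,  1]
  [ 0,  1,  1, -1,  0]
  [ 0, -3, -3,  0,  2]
x^5 + 2*x^4 - 2*x^3 - 8*x^2 - 7*x - 2

Expanding det(x·I − A) (e.g. by cofactor expansion or by noting that A is similar to its Jordan form J, which has the same characteristic polynomial as A) gives
  χ_A(x) = x^5 + 2*x^4 - 2*x^3 - 8*x^2 - 7*x - 2
which factors as (x - 2)*(x + 1)^4. The eigenvalues (with algebraic multiplicities) are λ = -1 with multiplicity 4, λ = 2 with multiplicity 1.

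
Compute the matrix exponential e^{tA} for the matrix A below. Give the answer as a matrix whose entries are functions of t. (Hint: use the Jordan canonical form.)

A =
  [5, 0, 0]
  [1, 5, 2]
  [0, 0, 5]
e^{tA} =
  [exp(5*t), 0, 0]
  [t*exp(5*t), exp(5*t), 2*t*exp(5*t)]
  [0, 0, exp(5*t)]

Strategy: write A = P · J · P⁻¹ where J is a Jordan canonical form, so e^{tA} = P · e^{tJ} · P⁻¹, and e^{tJ} can be computed block-by-block.

A has Jordan form
J =
  [5, 1, 0]
  [0, 5, 0]
  [0, 0, 5]
(up to reordering of blocks).

Per-block formulas:
  For a 2×2 Jordan block J_2(5): exp(t · J_2(5)) = e^(5t)·(I + t·N), where N is the 2×2 nilpotent shift.
  For a 1×1 block at λ = 5: exp(t · [5]) = [e^(5t)].

After assembling e^{tJ} and conjugating by P, we get:

e^{tA} =
  [exp(5*t), 0, 0]
  [t*exp(5*t), exp(5*t), 2*t*exp(5*t)]
  [0, 0, exp(5*t)]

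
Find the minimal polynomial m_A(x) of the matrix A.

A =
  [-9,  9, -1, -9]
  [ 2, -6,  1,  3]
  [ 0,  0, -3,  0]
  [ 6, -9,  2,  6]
x^3 + 9*x^2 + 27*x + 27

The characteristic polynomial is χ_A(x) = (x + 3)^4, so the eigenvalues are known. The minimal polynomial is
  m_A(x) = Π_λ (x − λ)^{k_λ}
where k_λ is the size of the *largest* Jordan block for λ (equivalently, the smallest k with (A − λI)^k v = 0 for every generalised eigenvector v of λ).

  λ = -3: largest Jordan block has size 3, contributing (x + 3)^3

So m_A(x) = (x + 3)^3 = x^3 + 9*x^2 + 27*x + 27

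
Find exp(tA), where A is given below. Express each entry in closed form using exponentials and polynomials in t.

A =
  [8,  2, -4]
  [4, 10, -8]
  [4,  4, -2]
e^{tA} =
  [2*exp(6*t) - exp(4*t), exp(6*t) - exp(4*t), -2*exp(6*t) + 2*exp(4*t)]
  [2*exp(6*t) - 2*exp(4*t), 3*exp(6*t) - 2*exp(4*t), -4*exp(6*t) + 4*exp(4*t)]
  [2*exp(6*t) - 2*exp(4*t), 2*exp(6*t) - 2*exp(4*t), -3*exp(6*t) + 4*exp(4*t)]

Strategy: write A = P · J · P⁻¹ where J is a Jordan canonical form, so e^{tA} = P · e^{tJ} · P⁻¹, and e^{tJ} can be computed block-by-block.

A has Jordan form
J =
  [4, 0, 0]
  [0, 6, 0]
  [0, 0, 6]
(up to reordering of blocks).

Per-block formulas:
  For a 1×1 block at λ = 4: exp(t · [4]) = [e^(4t)].
  For a 1×1 block at λ = 6: exp(t · [6]) = [e^(6t)].

After assembling e^{tJ} and conjugating by P, we get:

e^{tA} =
  [2*exp(6*t) - exp(4*t), exp(6*t) - exp(4*t), -2*exp(6*t) + 2*exp(4*t)]
  [2*exp(6*t) - 2*exp(4*t), 3*exp(6*t) - 2*exp(4*t), -4*exp(6*t) + 4*exp(4*t)]
  [2*exp(6*t) - 2*exp(4*t), 2*exp(6*t) - 2*exp(4*t), -3*exp(6*t) + 4*exp(4*t)]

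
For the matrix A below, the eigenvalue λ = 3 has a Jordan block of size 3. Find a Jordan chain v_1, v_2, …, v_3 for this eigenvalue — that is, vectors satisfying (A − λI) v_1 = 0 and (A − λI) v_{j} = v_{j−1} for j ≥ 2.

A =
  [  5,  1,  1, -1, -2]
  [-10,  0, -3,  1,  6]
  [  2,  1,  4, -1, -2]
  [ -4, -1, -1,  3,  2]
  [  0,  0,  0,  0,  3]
A Jordan chain for λ = 3 of length 3:
v_1 = (1, -5, 1, -2, 0)ᵀ
v_2 = (1, -3, 1, -1, 0)ᵀ
v_3 = (0, 1, 0, 0, 0)ᵀ

Let N = A − (3)·I. We want v_3 with N^3 v_3 = 0 but N^2 v_3 ≠ 0; then v_{j-1} := N · v_j for j = 3, …, 2.

Pick v_3 = (0, 1, 0, 0, 0)ᵀ.
Then v_2 = N · v_3 = (1, -3, 1, -1, 0)ᵀ.
Then v_1 = N · v_2 = (1, -5, 1, -2, 0)ᵀ.

Sanity check: (A − (3)·I) v_1 = (0, 0, 0, 0, 0)ᵀ = 0. ✓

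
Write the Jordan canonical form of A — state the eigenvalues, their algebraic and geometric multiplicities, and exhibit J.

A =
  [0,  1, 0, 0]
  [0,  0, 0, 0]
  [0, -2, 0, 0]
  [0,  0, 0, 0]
J_2(0) ⊕ J_1(0) ⊕ J_1(0)

The characteristic polynomial is
  det(x·I − A) = x^4

Eigenvalues and multiplicities (the geometric multiplicity of λ is n − rank(A − λI), which equals the number of Jordan blocks for λ):
  λ = 0: algebraic multiplicity = 4, geometric multiplicity = 3

Determining the block sizes for each eigenvalue:
  λ = 0: 3 blocks summing to 4 forces exactly one block of size 2 and the rest size 1 → block sizes [2, 1, 1]

Assembling the blocks gives a Jordan form
J =
  [0, 1, 0, 0]
  [0, 0, 0, 0]
  [0, 0, 0, 0]
  [0, 0, 0, 0]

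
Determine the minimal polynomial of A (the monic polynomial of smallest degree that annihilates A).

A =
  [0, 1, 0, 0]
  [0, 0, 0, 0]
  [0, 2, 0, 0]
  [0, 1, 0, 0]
x^2

The characteristic polynomial is χ_A(x) = x^4, so the eigenvalues are known. The minimal polynomial is
  m_A(x) = Π_λ (x − λ)^{k_λ}
where k_λ is the size of the *largest* Jordan block for λ (equivalently, the smallest k with (A − λI)^k v = 0 for every generalised eigenvector v of λ).

  λ = 0: largest Jordan block has size 2, contributing (x − 0)^2

So m_A(x) = x^2 = x^2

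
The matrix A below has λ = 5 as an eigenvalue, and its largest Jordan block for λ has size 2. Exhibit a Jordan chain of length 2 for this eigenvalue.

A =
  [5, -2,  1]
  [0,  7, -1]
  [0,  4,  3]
A Jordan chain for λ = 5 of length 2:
v_1 = (-2, 2, 4)ᵀ
v_2 = (0, 1, 0)ᵀ

Let N = A − (5)·I. We want v_2 with N^2 v_2 = 0 but N^1 v_2 ≠ 0; then v_{j-1} := N · v_j for j = 2, …, 2.

Pick v_2 = (0, 1, 0)ᵀ.
Then v_1 = N · v_2 = (-2, 2, 4)ᵀ.

Sanity check: (A − (5)·I) v_1 = (0, 0, 0)ᵀ = 0. ✓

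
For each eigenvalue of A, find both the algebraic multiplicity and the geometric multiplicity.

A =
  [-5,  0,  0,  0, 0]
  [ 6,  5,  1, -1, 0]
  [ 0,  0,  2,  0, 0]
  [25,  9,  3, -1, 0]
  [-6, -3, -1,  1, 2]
λ = -5: alg = 1, geom = 1; λ = 2: alg = 4, geom = 3

Step 1 — factor the characteristic polynomial to read off the algebraic multiplicities:
  χ_A(x) = (x - 2)^4*(x + 5)

Step 2 — compute geometric multiplicities via the rank-nullity identity g(λ) = n − rank(A − λI):
  rank(A − (-5)·I) = 4, so dim ker(A − (-5)·I) = n − 4 = 1
  rank(A − (2)·I) = 2, so dim ker(A − (2)·I) = n − 2 = 3

Summary:
  λ = -5: algebraic multiplicity = 1, geometric multiplicity = 1
  λ = 2: algebraic multiplicity = 4, geometric multiplicity = 3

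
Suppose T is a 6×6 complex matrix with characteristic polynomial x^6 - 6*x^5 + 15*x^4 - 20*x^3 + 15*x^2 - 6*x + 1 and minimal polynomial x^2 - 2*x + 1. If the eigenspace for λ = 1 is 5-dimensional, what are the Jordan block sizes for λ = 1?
Block sizes for λ = 1: [2, 1, 1, 1, 1]

Step 1 — from the characteristic polynomial, algebraic multiplicity of λ = 1 is 6. From dim ker(T − (1)·I) = 5, there are exactly 5 Jordan blocks for λ = 1.
Step 2 — from the minimal polynomial, the factor (x − 1)^2 tells us the largest block for λ = 1 has size 2.
Step 3 — with total size 6, 5 blocks, and largest block 2, the block sizes (in nonincreasing order) are [2, 1, 1, 1, 1].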